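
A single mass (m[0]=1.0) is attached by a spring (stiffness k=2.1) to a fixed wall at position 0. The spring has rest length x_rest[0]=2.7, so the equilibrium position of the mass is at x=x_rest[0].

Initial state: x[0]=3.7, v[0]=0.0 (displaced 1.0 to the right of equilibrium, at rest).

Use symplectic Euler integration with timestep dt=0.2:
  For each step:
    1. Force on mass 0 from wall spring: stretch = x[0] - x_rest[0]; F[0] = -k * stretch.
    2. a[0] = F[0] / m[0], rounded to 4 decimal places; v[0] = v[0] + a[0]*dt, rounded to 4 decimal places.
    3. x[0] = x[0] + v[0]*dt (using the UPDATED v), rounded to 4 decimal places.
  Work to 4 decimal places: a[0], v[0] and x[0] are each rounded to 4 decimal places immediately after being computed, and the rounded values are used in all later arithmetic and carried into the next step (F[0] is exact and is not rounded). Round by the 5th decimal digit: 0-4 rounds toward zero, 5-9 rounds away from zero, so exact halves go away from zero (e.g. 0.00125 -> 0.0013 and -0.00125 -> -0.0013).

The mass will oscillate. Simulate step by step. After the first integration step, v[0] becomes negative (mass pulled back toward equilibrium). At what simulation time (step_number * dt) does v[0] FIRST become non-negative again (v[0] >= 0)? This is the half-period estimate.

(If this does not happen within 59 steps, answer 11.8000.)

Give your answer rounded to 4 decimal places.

Step 0: x=[3.7000] v=[0.0000]
Step 1: x=[3.6160] v=[-0.4200]
Step 2: x=[3.4551] v=[-0.8047]
Step 3: x=[3.2307] v=[-1.1218]
Step 4: x=[2.9618] v=[-1.3447]
Step 5: x=[2.6709] v=[-1.4547]
Step 6: x=[2.3824] v=[-1.4425]
Step 7: x=[2.1206] v=[-1.3091]
Step 8: x=[1.9074] v=[-1.0658]
Step 9: x=[1.7608] v=[-0.7329]
Step 10: x=[1.6931] v=[-0.3384]
Step 11: x=[1.7100] v=[0.0845]
First v>=0 after going negative at step 11, time=2.2000

Answer: 2.2000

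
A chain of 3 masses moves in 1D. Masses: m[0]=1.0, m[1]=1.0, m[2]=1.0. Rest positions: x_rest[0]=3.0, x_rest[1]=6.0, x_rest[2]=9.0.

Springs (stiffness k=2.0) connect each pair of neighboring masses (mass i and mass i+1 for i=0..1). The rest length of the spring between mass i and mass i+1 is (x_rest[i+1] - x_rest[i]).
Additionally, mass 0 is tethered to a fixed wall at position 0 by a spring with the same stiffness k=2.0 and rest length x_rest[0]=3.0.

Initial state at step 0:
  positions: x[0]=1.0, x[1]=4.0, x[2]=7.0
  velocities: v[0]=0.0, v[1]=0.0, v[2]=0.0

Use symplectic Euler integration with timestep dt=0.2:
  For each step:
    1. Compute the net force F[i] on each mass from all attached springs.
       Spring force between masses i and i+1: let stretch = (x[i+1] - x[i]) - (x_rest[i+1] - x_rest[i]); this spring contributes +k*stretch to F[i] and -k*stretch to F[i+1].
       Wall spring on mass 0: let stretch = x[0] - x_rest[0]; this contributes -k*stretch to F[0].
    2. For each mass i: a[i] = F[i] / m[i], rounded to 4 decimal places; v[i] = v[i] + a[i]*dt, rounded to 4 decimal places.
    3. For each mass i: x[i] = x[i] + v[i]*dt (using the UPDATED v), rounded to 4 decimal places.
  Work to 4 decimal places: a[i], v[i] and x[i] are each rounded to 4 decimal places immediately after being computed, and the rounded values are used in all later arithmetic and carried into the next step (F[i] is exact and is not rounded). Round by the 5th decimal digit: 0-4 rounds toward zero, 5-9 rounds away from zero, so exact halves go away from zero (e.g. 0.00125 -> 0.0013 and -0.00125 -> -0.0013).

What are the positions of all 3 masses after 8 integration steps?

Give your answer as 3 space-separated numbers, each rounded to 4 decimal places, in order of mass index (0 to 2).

Answer: 3.2544 5.2823 7.3029

Derivation:
Step 0: x=[1.0000 4.0000 7.0000] v=[0.0000 0.0000 0.0000]
Step 1: x=[1.1600 4.0000 7.0000] v=[0.8000 0.0000 0.0000]
Step 2: x=[1.4544 4.0128 7.0000] v=[1.4720 0.0640 0.0000]
Step 3: x=[1.8371 4.0599 7.0010] v=[1.9136 0.2355 0.0051]
Step 4: x=[2.2507 4.1645 7.0067] v=[2.0679 0.5228 0.0287]
Step 5: x=[2.6373 4.3433 7.0251] v=[1.9331 0.8942 0.0918]
Step 6: x=[2.9494 4.6002 7.0689] v=[1.5606 1.2845 0.2191]
Step 7: x=[3.1576 4.9225 7.1552] v=[1.0412 1.6117 0.4316]
Step 8: x=[3.2544 5.2823 7.3029] v=[0.4841 1.7988 0.7385]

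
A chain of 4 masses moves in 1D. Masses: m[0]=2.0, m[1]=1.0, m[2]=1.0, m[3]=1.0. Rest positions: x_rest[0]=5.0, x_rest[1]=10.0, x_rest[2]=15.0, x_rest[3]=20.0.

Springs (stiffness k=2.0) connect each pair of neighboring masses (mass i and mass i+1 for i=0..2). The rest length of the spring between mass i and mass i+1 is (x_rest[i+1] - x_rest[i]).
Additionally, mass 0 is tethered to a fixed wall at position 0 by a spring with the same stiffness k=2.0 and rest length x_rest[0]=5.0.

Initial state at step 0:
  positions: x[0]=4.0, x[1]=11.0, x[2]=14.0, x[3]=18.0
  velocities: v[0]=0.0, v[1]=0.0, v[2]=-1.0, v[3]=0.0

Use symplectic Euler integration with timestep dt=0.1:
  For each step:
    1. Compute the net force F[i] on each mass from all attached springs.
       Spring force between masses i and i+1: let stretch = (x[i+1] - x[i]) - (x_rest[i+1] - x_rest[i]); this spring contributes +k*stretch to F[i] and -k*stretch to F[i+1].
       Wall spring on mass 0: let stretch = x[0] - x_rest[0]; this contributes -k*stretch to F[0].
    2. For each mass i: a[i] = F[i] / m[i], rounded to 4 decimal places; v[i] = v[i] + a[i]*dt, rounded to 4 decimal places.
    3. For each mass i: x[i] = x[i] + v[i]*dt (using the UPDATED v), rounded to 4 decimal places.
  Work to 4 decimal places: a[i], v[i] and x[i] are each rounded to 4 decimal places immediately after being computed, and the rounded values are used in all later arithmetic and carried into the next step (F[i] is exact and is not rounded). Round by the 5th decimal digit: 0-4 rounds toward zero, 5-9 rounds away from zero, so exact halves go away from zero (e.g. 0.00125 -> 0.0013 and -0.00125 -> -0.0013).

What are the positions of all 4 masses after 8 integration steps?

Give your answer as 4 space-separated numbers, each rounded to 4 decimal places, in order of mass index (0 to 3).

Step 0: x=[4.0000 11.0000 14.0000 18.0000] v=[0.0000 0.0000 -1.0000 0.0000]
Step 1: x=[4.0300 10.9200 13.9200 18.0200] v=[0.3000 -0.8000 -0.8000 0.2000]
Step 2: x=[4.0886 10.7622 13.8620 18.0580] v=[0.5860 -1.5780 -0.5800 0.3800]
Step 3: x=[4.1731 10.5329 13.8259 18.1121] v=[0.8445 -2.2928 -0.3608 0.5408]
Step 4: x=[4.2794 10.2423 13.8097 18.1805] v=[1.0632 -2.9062 -0.1622 0.6836]
Step 5: x=[4.4026 9.9038 13.8096 18.2614] v=[1.2316 -3.3853 -0.0015 0.8094]
Step 6: x=[4.5368 9.5334 13.8204 18.3533] v=[1.3415 -3.7044 0.1077 0.9190]
Step 7: x=[4.6756 9.1488 13.8361 18.4545] v=[1.3875 -3.8463 0.1569 1.0124]
Step 8: x=[4.8123 8.7685 13.8504 18.5634] v=[1.3673 -3.8035 0.1431 1.0887]

Answer: 4.8123 8.7685 13.8504 18.5634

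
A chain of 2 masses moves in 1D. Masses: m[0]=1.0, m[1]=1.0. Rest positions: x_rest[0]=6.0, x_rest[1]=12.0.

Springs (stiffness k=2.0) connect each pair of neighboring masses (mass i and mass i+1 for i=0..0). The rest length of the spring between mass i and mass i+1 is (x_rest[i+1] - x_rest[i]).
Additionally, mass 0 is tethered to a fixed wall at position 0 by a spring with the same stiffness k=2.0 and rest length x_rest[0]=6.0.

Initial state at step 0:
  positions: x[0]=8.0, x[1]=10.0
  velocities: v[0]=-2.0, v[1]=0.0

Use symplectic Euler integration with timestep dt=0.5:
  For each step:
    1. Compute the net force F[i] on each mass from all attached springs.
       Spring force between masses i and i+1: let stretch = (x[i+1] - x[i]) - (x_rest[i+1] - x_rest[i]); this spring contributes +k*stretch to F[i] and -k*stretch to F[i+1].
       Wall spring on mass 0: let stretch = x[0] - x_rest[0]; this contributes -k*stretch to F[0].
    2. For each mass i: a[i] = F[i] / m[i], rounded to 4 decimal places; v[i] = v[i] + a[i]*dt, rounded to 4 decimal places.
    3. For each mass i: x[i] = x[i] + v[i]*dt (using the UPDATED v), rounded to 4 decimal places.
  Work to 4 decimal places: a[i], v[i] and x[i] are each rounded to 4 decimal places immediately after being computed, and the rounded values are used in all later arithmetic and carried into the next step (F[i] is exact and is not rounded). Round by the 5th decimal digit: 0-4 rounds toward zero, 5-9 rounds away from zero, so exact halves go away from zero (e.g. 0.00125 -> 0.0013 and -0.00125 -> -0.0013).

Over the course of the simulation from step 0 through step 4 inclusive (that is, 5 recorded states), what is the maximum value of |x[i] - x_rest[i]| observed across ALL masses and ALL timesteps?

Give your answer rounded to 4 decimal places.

Answer: 4.0000

Derivation:
Step 0: x=[8.0000 10.0000] v=[-2.0000 0.0000]
Step 1: x=[4.0000 12.0000] v=[-8.0000 4.0000]
Step 2: x=[2.0000 13.0000] v=[-4.0000 2.0000]
Step 3: x=[4.5000 11.5000] v=[5.0000 -3.0000]
Step 4: x=[8.2500 9.5000] v=[7.5000 -4.0000]
Max displacement = 4.0000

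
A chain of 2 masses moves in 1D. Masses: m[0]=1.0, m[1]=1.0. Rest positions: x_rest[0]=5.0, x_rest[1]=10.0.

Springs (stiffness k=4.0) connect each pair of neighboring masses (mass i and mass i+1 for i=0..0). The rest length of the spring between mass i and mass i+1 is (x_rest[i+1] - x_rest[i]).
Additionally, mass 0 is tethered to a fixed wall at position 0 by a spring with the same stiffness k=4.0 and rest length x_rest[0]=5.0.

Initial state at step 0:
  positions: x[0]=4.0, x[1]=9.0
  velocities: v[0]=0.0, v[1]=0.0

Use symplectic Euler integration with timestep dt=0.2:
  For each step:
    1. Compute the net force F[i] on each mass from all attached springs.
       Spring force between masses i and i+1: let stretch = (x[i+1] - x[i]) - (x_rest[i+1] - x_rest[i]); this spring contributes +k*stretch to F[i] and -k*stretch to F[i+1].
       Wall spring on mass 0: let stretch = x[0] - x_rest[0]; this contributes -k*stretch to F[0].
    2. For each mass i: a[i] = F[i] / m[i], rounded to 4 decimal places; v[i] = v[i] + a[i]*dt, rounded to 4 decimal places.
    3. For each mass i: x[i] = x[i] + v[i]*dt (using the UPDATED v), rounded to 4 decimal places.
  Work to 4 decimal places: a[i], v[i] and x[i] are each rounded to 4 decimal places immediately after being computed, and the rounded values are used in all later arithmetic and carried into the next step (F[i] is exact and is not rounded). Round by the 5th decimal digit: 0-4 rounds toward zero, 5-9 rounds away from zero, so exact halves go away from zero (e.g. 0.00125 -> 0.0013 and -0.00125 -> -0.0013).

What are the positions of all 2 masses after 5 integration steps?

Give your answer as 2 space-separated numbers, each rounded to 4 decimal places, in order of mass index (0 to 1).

Answer: 5.1084 9.5969

Derivation:
Step 0: x=[4.0000 9.0000] v=[0.0000 0.0000]
Step 1: x=[4.1600 9.0000] v=[0.8000 0.0000]
Step 2: x=[4.4288 9.0256] v=[1.3440 0.1280]
Step 3: x=[4.7245 9.1157] v=[1.4784 0.4506]
Step 4: x=[4.9669 9.3032] v=[1.2118 0.9376]
Step 5: x=[5.1084 9.5969] v=[0.7073 1.4686]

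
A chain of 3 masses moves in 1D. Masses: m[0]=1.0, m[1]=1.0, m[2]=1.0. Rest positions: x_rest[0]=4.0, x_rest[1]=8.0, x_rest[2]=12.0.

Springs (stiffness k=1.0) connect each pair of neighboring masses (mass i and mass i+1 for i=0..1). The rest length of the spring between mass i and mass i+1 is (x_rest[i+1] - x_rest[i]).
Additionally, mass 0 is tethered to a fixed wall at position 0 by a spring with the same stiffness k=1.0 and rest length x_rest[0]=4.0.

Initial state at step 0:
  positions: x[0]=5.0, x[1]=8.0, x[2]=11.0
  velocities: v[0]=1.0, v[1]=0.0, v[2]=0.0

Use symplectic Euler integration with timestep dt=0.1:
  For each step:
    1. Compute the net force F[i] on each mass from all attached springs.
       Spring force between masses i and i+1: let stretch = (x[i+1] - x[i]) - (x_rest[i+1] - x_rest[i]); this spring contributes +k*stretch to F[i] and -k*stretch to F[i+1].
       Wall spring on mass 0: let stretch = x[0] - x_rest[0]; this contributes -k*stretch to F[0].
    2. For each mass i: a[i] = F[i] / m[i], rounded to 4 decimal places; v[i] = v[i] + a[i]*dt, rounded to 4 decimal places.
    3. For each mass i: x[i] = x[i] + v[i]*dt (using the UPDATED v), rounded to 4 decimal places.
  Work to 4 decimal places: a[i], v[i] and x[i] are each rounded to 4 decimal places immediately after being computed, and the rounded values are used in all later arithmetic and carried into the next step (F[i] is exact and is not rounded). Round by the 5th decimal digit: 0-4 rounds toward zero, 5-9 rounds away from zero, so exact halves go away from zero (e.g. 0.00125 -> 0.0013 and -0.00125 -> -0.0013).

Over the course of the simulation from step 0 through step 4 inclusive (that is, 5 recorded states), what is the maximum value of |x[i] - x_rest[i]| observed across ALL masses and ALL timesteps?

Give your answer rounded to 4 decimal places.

Step 0: x=[5.0000 8.0000 11.0000] v=[1.0000 0.0000 0.0000]
Step 1: x=[5.0800 8.0000 11.0100] v=[0.8000 0.0000 0.1000]
Step 2: x=[5.1384 8.0009 11.0299] v=[0.5840 0.0090 0.1990]
Step 3: x=[5.1740 8.0035 11.0595] v=[0.3564 0.0257 0.2961]
Step 4: x=[5.1862 8.0083 11.0986] v=[0.1220 0.0484 0.3905]
Max displacement = 1.1862

Answer: 1.1862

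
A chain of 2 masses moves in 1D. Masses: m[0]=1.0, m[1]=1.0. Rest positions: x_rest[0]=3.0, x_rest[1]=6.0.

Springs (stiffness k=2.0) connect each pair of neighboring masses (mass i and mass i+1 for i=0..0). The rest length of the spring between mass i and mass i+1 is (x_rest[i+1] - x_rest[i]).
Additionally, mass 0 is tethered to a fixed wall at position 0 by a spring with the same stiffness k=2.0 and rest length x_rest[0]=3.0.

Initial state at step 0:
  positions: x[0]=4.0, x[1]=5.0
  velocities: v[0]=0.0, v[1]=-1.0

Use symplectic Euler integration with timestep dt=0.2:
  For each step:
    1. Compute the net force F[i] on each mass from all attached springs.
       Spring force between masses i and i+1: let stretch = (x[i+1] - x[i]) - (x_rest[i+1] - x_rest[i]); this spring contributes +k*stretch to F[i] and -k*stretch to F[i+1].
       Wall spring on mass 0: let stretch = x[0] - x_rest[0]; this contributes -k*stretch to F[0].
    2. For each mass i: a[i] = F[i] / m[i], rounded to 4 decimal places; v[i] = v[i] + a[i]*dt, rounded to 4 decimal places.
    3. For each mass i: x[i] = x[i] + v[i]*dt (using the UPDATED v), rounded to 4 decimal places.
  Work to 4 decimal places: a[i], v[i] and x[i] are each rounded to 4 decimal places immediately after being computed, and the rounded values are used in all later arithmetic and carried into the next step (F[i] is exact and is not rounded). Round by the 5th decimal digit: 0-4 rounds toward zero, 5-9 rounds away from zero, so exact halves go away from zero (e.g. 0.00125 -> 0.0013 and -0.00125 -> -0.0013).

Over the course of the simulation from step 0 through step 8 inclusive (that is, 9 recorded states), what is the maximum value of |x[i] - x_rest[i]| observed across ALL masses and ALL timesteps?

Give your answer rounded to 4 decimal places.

Answer: 1.6863

Derivation:
Step 0: x=[4.0000 5.0000] v=[0.0000 -1.0000]
Step 1: x=[3.7600 4.9600] v=[-1.2000 -0.2000]
Step 2: x=[3.3152 5.0640] v=[-2.2240 0.5200]
Step 3: x=[2.7451 5.2681] v=[-2.8506 1.0205]
Step 4: x=[2.1572 5.5104] v=[-2.9394 1.2113]
Step 5: x=[1.6650 5.7244] v=[-2.4610 1.0700]
Step 6: x=[1.3644 5.8536] v=[-1.5032 0.6462]
Step 7: x=[1.3137 5.8637] v=[-0.2533 0.0505]
Step 8: x=[1.5219 5.7498] v=[1.0412 -0.5695]
Max displacement = 1.6863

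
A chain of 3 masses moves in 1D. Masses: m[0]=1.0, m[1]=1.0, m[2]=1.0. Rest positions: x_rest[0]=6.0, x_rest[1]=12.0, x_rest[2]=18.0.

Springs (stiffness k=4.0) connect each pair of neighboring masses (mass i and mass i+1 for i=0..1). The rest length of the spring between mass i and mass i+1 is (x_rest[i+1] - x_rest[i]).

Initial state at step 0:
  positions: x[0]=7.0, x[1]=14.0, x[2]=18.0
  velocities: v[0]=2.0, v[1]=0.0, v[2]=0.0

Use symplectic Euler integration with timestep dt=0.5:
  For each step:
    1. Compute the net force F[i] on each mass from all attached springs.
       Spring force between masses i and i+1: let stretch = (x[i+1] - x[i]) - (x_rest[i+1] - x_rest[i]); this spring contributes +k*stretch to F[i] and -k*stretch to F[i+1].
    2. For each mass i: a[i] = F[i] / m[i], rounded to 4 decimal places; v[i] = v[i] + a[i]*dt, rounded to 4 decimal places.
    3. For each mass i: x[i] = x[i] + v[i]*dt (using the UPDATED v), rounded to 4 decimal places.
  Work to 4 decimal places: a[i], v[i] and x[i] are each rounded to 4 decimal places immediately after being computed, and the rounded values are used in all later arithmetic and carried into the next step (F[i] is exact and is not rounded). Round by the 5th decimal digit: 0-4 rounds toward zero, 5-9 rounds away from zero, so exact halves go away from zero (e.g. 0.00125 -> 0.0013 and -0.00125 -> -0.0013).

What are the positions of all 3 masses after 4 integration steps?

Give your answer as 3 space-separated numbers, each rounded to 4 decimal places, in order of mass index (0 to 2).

Answer: 9.0000 12.0000 22.0000

Derivation:
Step 0: x=[7.0000 14.0000 18.0000] v=[2.0000 0.0000 0.0000]
Step 1: x=[9.0000 11.0000 20.0000] v=[4.0000 -6.0000 4.0000]
Step 2: x=[7.0000 15.0000 19.0000] v=[-4.0000 8.0000 -2.0000]
Step 3: x=[7.0000 15.0000 20.0000] v=[0.0000 0.0000 2.0000]
Step 4: x=[9.0000 12.0000 22.0000] v=[4.0000 -6.0000 4.0000]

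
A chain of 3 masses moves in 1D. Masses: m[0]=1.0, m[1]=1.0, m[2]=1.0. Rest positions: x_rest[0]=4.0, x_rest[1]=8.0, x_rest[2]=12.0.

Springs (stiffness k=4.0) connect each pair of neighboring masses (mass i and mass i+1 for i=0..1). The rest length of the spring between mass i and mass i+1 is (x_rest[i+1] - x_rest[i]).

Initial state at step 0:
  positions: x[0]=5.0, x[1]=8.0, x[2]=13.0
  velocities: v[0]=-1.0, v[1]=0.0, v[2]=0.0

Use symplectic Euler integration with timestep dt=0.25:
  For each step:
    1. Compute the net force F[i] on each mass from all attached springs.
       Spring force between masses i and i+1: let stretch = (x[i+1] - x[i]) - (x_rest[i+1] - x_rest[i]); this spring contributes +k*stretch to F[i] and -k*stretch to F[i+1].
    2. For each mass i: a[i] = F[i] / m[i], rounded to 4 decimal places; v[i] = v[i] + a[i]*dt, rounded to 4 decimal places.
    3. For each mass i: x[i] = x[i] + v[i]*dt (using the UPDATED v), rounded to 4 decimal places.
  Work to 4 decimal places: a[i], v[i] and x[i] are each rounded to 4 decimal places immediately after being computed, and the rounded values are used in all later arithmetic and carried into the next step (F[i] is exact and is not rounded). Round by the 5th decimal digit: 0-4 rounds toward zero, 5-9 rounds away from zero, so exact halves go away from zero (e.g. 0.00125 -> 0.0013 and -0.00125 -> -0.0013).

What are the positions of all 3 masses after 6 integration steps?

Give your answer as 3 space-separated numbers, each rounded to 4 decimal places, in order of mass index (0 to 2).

Answer: 4.5117 7.4202 12.5681

Derivation:
Step 0: x=[5.0000 8.0000 13.0000] v=[-1.0000 0.0000 0.0000]
Step 1: x=[4.5000 8.5000 12.7500] v=[-2.0000 2.0000 -1.0000]
Step 2: x=[4.0000 9.0625 12.4375] v=[-2.0000 2.2500 -1.2500]
Step 3: x=[3.7656 9.2031 12.2813] v=[-0.9375 0.5625 -0.6250]
Step 4: x=[3.8906 8.7539 12.3555] v=[0.5000 -1.7968 0.2968]
Step 5: x=[4.2314 7.9893 12.5293] v=[1.3633 -3.0585 0.6952]
Step 6: x=[4.5117 7.4202 12.5681] v=[1.1212 -2.2764 0.1552]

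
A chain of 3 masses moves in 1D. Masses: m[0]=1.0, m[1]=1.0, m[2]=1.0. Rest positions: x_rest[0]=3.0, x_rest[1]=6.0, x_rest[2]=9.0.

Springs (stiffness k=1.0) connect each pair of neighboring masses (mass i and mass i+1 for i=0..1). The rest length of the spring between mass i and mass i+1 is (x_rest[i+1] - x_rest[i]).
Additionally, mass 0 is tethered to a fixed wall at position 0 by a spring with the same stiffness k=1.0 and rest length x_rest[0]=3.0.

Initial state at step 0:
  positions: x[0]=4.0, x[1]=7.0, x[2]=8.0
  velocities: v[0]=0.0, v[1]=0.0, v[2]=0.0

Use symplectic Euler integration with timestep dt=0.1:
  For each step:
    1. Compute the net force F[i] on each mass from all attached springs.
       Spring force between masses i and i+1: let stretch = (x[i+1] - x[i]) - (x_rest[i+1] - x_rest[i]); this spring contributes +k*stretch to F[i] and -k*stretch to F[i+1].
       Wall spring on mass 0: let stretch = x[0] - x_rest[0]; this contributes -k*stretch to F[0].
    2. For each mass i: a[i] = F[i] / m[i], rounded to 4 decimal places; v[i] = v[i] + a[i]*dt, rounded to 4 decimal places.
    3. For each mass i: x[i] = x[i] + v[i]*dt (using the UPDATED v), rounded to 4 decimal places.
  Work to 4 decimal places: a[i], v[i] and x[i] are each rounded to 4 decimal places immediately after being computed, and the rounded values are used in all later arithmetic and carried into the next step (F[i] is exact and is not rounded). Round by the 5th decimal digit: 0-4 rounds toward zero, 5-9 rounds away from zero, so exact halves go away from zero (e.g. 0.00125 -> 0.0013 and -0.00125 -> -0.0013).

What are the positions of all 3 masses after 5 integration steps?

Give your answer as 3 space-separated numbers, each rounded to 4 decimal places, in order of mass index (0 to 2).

Answer: 3.8501 6.7171 8.2863

Derivation:
Step 0: x=[4.0000 7.0000 8.0000] v=[0.0000 0.0000 0.0000]
Step 1: x=[3.9900 6.9800 8.0200] v=[-0.1000 -0.2000 0.2000]
Step 2: x=[3.9700 6.9405 8.0596] v=[-0.2000 -0.3950 0.3960]
Step 3: x=[3.9400 6.8825 8.1180] v=[-0.3000 -0.5801 0.5841]
Step 4: x=[3.9000 6.8074 8.1941] v=[-0.3998 -0.7508 0.7606]
Step 5: x=[3.8501 6.7171 8.2863] v=[-0.4991 -0.9029 0.9219]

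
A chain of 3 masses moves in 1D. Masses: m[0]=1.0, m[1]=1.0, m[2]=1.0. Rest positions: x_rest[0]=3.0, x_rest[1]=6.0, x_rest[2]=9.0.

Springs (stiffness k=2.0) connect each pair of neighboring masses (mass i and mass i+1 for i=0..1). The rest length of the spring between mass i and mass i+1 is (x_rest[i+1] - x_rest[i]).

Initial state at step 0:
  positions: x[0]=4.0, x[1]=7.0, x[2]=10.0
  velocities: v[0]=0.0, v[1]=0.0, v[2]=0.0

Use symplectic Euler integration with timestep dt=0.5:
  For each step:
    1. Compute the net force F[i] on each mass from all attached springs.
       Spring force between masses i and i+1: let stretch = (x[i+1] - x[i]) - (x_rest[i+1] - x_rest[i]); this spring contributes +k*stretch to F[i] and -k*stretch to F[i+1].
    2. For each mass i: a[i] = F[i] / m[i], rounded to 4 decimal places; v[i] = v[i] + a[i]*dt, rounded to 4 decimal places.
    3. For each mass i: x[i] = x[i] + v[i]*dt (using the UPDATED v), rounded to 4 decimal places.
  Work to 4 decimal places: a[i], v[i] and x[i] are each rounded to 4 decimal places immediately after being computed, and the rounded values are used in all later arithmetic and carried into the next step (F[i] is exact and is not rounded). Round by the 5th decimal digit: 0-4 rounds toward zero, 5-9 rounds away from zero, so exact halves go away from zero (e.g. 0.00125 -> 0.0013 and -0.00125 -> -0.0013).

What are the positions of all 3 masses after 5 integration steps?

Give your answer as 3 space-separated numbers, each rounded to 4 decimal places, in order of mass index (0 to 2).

Answer: 4.0000 7.0000 10.0000

Derivation:
Step 0: x=[4.0000 7.0000 10.0000] v=[0.0000 0.0000 0.0000]
Step 1: x=[4.0000 7.0000 10.0000] v=[0.0000 0.0000 0.0000]
Step 2: x=[4.0000 7.0000 10.0000] v=[0.0000 0.0000 0.0000]
Step 3: x=[4.0000 7.0000 10.0000] v=[0.0000 0.0000 0.0000]
Step 4: x=[4.0000 7.0000 10.0000] v=[0.0000 0.0000 0.0000]
Step 5: x=[4.0000 7.0000 10.0000] v=[0.0000 0.0000 0.0000]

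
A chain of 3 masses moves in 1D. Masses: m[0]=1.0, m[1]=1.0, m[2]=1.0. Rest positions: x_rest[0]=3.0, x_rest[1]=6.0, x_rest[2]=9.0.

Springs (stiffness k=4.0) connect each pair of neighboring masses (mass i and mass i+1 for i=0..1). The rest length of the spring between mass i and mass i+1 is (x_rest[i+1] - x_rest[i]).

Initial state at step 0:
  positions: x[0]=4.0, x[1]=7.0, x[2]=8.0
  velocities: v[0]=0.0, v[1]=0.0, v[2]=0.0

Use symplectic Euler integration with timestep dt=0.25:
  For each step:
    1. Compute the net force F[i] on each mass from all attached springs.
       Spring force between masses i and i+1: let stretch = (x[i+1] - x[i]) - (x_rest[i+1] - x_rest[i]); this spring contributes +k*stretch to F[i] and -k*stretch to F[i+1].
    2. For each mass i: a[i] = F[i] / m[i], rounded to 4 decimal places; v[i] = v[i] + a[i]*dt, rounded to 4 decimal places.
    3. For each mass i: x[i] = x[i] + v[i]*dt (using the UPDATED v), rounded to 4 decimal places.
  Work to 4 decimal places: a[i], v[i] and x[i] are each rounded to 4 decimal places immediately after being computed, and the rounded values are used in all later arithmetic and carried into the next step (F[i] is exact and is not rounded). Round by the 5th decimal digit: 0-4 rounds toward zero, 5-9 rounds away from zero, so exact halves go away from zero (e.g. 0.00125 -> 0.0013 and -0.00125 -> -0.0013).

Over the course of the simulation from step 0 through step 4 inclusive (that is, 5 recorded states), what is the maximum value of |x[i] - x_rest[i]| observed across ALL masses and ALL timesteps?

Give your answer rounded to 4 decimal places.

Step 0: x=[4.0000 7.0000 8.0000] v=[0.0000 0.0000 0.0000]
Step 1: x=[4.0000 6.5000 8.5000] v=[0.0000 -2.0000 2.0000]
Step 2: x=[3.8750 5.8750 9.2500] v=[-0.5000 -2.5000 3.0000]
Step 3: x=[3.5000 5.5938 9.9063] v=[-1.5000 -1.1250 2.6250]
Step 4: x=[2.8985 5.8672 10.2344] v=[-2.4062 1.0937 1.3125]
Max displacement = 1.2344

Answer: 1.2344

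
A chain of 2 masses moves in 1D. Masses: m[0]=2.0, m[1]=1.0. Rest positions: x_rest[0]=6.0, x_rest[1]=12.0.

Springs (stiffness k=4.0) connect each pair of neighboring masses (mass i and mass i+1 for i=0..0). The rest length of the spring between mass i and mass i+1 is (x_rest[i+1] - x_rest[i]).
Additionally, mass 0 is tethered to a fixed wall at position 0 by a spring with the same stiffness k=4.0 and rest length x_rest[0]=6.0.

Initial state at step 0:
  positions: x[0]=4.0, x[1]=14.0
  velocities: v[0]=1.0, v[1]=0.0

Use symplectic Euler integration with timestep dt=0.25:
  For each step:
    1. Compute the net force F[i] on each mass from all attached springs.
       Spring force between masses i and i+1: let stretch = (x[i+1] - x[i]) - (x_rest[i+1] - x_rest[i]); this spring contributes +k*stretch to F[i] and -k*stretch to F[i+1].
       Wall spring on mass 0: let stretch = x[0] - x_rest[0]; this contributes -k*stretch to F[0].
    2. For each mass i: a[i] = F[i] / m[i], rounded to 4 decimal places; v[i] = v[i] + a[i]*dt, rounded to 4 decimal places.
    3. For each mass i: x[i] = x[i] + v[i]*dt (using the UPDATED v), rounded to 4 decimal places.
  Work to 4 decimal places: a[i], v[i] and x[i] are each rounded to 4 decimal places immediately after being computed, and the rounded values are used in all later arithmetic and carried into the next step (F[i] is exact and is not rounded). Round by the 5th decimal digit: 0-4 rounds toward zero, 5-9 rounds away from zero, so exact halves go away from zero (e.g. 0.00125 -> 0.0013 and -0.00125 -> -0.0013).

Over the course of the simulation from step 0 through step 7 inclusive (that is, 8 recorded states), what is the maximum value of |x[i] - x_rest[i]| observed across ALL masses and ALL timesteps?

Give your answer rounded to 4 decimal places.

Step 0: x=[4.0000 14.0000] v=[1.0000 0.0000]
Step 1: x=[5.0000 13.0000] v=[4.0000 -4.0000]
Step 2: x=[6.3750 11.5000] v=[5.5000 -6.0000]
Step 3: x=[7.5938 10.2188] v=[4.8750 -5.1250]
Step 4: x=[8.1915 9.7813] v=[2.3906 -1.7500]
Step 5: x=[7.9639 10.4464] v=[-0.9103 2.6602]
Step 6: x=[7.0512 11.9908] v=[-3.6510 6.1777]
Step 7: x=[5.8745 13.8003] v=[-4.7068 7.2381]
Max displacement = 2.2187

Answer: 2.2187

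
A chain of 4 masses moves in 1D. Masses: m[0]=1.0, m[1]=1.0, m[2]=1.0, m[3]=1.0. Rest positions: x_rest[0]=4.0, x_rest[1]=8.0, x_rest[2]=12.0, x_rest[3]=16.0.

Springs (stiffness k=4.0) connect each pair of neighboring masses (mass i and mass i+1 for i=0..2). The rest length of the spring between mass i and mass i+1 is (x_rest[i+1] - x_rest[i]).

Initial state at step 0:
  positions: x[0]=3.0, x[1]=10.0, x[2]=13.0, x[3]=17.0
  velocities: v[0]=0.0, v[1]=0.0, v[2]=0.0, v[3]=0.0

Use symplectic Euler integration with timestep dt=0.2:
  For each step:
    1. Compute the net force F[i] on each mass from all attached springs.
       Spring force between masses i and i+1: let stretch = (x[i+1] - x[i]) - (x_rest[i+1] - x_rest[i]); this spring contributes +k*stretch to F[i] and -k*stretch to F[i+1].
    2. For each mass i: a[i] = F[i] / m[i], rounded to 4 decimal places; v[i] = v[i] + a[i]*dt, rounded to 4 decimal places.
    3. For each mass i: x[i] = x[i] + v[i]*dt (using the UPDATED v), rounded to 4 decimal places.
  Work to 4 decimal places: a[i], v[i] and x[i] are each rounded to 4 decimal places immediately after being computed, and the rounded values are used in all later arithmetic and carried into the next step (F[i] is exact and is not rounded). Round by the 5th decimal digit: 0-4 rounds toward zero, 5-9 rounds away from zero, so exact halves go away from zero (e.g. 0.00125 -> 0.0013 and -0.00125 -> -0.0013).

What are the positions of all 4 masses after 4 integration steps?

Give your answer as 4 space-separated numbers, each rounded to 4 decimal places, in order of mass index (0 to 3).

Answer: 5.6200 7.2244 12.9512 17.2042

Derivation:
Step 0: x=[3.0000 10.0000 13.0000 17.0000] v=[0.0000 0.0000 0.0000 0.0000]
Step 1: x=[3.4800 9.3600 13.1600 17.0000] v=[2.4000 -3.2000 0.8000 0.0000]
Step 2: x=[4.2608 8.3872 13.3264 17.0256] v=[3.9040 -4.8640 0.8320 0.1280]
Step 3: x=[5.0618 7.5444 13.2944 17.0993] v=[4.0051 -4.2138 -0.1600 0.3686]
Step 4: x=[5.6200 7.2244 12.9512 17.2042] v=[2.7912 -1.5999 -1.7161 0.5247]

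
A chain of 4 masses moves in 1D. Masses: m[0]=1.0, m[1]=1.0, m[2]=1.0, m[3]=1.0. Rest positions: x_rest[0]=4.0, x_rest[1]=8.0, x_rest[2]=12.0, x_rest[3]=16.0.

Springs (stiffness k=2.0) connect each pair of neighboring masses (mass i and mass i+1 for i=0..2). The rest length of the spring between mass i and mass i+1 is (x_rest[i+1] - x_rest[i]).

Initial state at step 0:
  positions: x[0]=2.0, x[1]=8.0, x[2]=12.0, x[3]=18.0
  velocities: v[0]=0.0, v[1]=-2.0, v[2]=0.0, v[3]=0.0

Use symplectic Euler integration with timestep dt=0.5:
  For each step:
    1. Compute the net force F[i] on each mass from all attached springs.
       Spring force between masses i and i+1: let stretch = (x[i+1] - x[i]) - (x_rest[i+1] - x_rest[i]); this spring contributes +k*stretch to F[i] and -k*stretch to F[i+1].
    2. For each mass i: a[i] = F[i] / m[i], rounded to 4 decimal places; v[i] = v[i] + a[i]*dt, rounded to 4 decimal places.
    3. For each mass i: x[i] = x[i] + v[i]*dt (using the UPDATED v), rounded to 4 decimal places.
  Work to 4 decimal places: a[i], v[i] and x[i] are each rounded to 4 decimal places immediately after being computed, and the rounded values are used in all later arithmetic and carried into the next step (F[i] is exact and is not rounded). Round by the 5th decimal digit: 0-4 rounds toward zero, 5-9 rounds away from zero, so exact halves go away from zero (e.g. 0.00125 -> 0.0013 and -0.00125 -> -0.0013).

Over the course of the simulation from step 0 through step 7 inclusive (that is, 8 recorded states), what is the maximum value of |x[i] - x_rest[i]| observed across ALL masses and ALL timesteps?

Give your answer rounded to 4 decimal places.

Step 0: x=[2.0000 8.0000 12.0000 18.0000] v=[0.0000 -2.0000 0.0000 0.0000]
Step 1: x=[3.0000 6.0000 13.0000 17.0000] v=[2.0000 -4.0000 2.0000 -2.0000]
Step 2: x=[3.5000 6.0000 12.5000 16.0000] v=[1.0000 0.0000 -1.0000 -2.0000]
Step 3: x=[3.2500 8.0000 10.5000 15.2500] v=[-0.5000 4.0000 -4.0000 -1.5000]
Step 4: x=[3.3750 8.8750 9.6250 14.1250] v=[0.2500 1.7500 -1.7500 -2.2500]
Step 5: x=[4.2500 7.3750 10.6250 12.7500] v=[1.7500 -3.0000 2.0000 -2.7500]
Step 6: x=[4.6875 5.9375 11.0625 12.3125] v=[0.8750 -2.8750 0.8750 -0.8750]
Step 7: x=[3.7500 6.4375 9.5625 13.2500] v=[-1.8750 1.0000 -3.0000 1.8750]
Max displacement = 3.6875

Answer: 3.6875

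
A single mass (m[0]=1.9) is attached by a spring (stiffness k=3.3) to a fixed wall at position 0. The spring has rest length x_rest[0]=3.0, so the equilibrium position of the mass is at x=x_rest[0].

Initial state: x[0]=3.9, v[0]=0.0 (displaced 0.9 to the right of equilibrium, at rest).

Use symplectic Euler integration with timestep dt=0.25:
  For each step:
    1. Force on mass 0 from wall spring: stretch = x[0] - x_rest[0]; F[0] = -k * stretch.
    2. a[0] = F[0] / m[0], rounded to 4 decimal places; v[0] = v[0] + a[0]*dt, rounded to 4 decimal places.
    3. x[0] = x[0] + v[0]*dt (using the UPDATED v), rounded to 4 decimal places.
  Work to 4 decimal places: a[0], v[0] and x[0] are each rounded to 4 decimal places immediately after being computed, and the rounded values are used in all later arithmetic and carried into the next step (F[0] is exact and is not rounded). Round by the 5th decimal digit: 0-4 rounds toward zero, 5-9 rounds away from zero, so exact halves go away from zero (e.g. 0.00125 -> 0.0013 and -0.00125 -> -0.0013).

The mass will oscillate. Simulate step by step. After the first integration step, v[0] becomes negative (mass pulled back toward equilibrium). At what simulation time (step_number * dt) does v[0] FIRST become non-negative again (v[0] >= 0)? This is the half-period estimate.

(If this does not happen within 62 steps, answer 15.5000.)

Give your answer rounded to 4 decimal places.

Step 0: x=[3.9000] v=[0.0000]
Step 1: x=[3.8023] v=[-0.3908]
Step 2: x=[3.6175] v=[-0.7392]
Step 3: x=[3.3657] v=[-1.0073]
Step 4: x=[3.0742] v=[-1.1661]
Step 5: x=[2.7746] v=[-1.1983]
Step 6: x=[2.4995] v=[-1.1004]
Step 7: x=[2.2787] v=[-0.8831]
Step 8: x=[2.1362] v=[-0.5699]
Step 9: x=[2.0875] v=[-0.1948]
Step 10: x=[2.1379] v=[0.2014]
First v>=0 after going negative at step 10, time=2.5000

Answer: 2.5000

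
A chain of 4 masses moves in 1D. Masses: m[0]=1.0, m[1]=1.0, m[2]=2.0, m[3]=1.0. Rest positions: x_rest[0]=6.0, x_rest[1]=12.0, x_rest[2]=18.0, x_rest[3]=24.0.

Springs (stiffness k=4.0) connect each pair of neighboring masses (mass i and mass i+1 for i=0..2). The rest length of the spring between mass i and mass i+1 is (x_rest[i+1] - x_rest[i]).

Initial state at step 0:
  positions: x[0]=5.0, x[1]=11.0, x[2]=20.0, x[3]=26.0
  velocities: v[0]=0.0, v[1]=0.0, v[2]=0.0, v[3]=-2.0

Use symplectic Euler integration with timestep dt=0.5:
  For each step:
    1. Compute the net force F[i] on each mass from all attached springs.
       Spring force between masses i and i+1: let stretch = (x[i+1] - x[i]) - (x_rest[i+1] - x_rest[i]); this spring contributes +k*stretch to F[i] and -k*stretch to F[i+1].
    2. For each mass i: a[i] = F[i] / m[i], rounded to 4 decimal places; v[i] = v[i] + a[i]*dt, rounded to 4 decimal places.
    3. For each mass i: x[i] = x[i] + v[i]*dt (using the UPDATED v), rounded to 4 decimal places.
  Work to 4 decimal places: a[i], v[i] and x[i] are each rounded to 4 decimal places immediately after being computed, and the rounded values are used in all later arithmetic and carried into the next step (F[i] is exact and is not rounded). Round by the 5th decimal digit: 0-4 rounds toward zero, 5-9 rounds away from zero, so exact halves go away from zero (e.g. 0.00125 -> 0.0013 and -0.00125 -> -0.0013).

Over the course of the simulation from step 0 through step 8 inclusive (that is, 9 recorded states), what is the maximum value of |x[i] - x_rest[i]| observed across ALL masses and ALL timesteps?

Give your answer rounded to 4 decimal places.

Step 0: x=[5.0000 11.0000 20.0000 26.0000] v=[0.0000 0.0000 0.0000 -2.0000]
Step 1: x=[5.0000 14.0000 18.5000 25.0000] v=[0.0000 6.0000 -3.0000 -2.0000]
Step 2: x=[8.0000 12.5000 18.0000 23.5000] v=[6.0000 -3.0000 -1.0000 -3.0000]
Step 3: x=[9.5000 12.0000 17.5000 22.5000] v=[3.0000 -1.0000 -1.0000 -2.0000]
Step 4: x=[7.5000 14.5000 16.7500 22.5000] v=[-4.0000 5.0000 -1.5000 0.0000]
Step 5: x=[6.5000 12.2500 17.7500 22.7500] v=[-2.0000 -4.5000 2.0000 0.5000]
Step 6: x=[5.2500 9.7500 18.5000 24.0000] v=[-2.5000 -5.0000 1.5000 2.5000]
Step 7: x=[2.5000 11.5000 17.6250 25.7500] v=[-5.5000 3.5000 -1.7500 3.5000]
Step 8: x=[2.7500 10.3750 17.7500 25.3750] v=[0.5000 -2.2500 0.2500 -0.7500]
Max displacement = 3.5000

Answer: 3.5000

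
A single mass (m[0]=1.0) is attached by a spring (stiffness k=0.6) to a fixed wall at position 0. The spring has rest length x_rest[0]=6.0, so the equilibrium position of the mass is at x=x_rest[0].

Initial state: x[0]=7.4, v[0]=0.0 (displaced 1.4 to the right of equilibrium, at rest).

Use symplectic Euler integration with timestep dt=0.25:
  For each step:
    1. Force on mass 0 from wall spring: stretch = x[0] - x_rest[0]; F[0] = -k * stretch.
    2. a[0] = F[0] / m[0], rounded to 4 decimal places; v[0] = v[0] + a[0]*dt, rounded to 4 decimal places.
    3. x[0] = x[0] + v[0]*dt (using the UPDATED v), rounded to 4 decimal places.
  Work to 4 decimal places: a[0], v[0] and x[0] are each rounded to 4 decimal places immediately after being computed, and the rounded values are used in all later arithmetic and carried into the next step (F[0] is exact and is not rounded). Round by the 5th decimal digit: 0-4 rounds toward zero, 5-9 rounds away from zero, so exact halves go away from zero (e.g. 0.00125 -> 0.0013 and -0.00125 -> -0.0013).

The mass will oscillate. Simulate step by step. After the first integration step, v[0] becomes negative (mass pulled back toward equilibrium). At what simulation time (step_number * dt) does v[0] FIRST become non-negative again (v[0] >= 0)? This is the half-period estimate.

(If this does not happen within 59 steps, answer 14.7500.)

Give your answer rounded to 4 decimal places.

Step 0: x=[7.4000] v=[0.0000]
Step 1: x=[7.3475] v=[-0.2100]
Step 2: x=[7.2445] v=[-0.4121]
Step 3: x=[7.0948] v=[-0.5988]
Step 4: x=[6.9041] v=[-0.7630]
Step 5: x=[6.6795] v=[-0.8986]
Step 6: x=[6.4294] v=[-1.0005]
Step 7: x=[6.1632] v=[-1.0649]
Step 8: x=[5.8909] v=[-1.0894]
Step 9: x=[5.6227] v=[-1.0730]
Step 10: x=[5.3686] v=[-1.0164]
Step 11: x=[5.1382] v=[-0.9217]
Step 12: x=[4.9401] v=[-0.7924]
Step 13: x=[4.7818] v=[-0.6334]
Step 14: x=[4.6691] v=[-0.4507]
Step 15: x=[4.6063] v=[-0.2511]
Step 16: x=[4.5958] v=[-0.0421]
Step 17: x=[4.6379] v=[0.1685]
First v>=0 after going negative at step 17, time=4.2500

Answer: 4.2500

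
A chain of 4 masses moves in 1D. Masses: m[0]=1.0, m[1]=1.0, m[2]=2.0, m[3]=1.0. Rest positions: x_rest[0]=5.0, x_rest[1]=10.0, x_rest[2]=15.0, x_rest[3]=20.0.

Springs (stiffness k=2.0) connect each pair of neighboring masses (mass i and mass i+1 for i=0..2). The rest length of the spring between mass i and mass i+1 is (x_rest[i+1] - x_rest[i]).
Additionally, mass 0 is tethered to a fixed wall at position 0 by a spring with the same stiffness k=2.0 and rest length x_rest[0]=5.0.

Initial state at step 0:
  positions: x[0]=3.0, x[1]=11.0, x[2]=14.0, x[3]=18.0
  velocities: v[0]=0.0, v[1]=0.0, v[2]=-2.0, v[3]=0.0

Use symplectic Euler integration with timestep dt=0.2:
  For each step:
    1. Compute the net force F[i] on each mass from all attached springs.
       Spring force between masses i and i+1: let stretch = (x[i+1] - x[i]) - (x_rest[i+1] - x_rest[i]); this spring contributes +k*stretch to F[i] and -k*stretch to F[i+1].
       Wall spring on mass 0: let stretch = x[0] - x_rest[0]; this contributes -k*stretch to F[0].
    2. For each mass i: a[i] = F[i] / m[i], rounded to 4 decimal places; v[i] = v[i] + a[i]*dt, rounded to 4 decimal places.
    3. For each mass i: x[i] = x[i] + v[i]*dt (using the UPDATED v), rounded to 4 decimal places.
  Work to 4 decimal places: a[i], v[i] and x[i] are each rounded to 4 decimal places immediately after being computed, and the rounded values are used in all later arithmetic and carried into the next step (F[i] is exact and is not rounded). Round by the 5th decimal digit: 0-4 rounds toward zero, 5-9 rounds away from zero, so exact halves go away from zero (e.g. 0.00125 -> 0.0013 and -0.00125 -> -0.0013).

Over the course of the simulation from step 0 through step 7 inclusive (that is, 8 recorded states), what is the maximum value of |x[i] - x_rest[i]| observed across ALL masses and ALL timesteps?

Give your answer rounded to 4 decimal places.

Answer: 3.0296

Derivation:
Step 0: x=[3.0000 11.0000 14.0000 18.0000] v=[0.0000 0.0000 -2.0000 0.0000]
Step 1: x=[3.4000 10.6000 13.6400 18.0800] v=[2.0000 -2.0000 -1.8000 0.4000]
Step 2: x=[4.1040 9.8672 13.3360 18.2048] v=[3.5200 -3.6640 -1.5200 0.6240]
Step 3: x=[4.9407 8.9508 13.0880 18.3401] v=[4.1837 -4.5818 -1.2400 0.6765]
Step 4: x=[5.7030 8.0446 12.8846 18.4552] v=[3.8115 -4.5310 -1.0170 0.5757]
Step 5: x=[6.1964 7.3383 12.7104 18.5247] v=[2.4669 -3.5316 -0.8709 0.3475]
Step 6: x=[6.2854 6.9704 12.5539 18.5291] v=[0.4451 -1.8395 -0.7825 0.0218]
Step 7: x=[5.9264 6.9944 12.4131 18.4554] v=[-1.7951 0.1199 -0.7042 -0.3683]
Max displacement = 3.0296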